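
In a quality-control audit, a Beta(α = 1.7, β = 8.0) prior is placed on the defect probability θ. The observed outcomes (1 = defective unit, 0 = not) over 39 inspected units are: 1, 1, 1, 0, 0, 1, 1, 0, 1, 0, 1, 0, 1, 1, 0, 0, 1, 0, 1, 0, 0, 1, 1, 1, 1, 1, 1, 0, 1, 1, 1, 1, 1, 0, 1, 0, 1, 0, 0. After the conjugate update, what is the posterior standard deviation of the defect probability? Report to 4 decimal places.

0.0708

The Beta prior is conjugate to a Binomial/Bernoulli likelihood; the update adds successes to α and failures to β.
Posterior: Beta(α+k, β+n−k) = Beta(1.7+24, 8.0+15) = Beta(25.7, 23.0).
Var = αβ/((α+β)²(α+β+1)) = 25.7·23.0/(48.7²·49.7) = 0.00501472; SD = √0.00501472 = 0.0708.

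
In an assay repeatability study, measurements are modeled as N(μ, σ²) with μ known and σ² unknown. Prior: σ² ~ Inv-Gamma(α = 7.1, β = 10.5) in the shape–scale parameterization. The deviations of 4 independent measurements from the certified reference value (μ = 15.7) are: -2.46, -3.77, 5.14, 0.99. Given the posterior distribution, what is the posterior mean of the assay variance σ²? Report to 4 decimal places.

With known mean μ and an Inverse-Gamma(α, β) prior on σ², the Normal likelihood is conjugate: posterior is Inv-Gamma(α + n/2, β + Σ(xᵢ−μ)²/2).
Σ(xᵢ−μ)² = (-2.46)² + (-3.77)² + (5.14)² + (0.99)² = 47.6642.
Posterior: Inv-Gamma(7.1 + 4/2, 10.5 + 47.6642/2) = Inv-Gamma(9.10, 34.33210).
E[σ²|data] = β/(α−1) = 34.33210/8.10 = 4.2385.

4.2385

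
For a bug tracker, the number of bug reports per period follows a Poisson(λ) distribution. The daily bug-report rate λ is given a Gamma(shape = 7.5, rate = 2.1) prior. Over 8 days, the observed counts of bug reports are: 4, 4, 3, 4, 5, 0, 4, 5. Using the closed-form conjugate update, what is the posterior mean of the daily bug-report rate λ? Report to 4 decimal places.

3.6139

With a Gamma(shape α, rate β) prior, the Poisson likelihood is conjugate: the posterior is Gamma(α + ΣXᵢ, β + n).
Sum of counts S = 29 over n = 8 days.
Posterior: Gamma(α+S, β+n) = Gamma(7.5+29, 2.1+8) = Gamma(36.5, 10.1).
Posterior mean = α/β = 36.5/10.1 = 3.6139.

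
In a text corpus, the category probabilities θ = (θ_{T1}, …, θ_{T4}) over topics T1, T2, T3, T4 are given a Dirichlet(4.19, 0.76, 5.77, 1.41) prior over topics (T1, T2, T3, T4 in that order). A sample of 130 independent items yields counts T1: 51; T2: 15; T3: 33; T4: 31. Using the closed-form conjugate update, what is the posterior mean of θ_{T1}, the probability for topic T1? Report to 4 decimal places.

The Dirichlet prior is conjugate to the Multinomial likelihood: each posterior αⱼ = prior αⱼ + observed count nⱼ.
Posterior concentration: (55.19, 15.76, 38.77, 32.41), total = 142.13.
E[θ_{T1}|data] = α_{T1}/Σα = 55.19/142.13 = 0.3883.

0.3883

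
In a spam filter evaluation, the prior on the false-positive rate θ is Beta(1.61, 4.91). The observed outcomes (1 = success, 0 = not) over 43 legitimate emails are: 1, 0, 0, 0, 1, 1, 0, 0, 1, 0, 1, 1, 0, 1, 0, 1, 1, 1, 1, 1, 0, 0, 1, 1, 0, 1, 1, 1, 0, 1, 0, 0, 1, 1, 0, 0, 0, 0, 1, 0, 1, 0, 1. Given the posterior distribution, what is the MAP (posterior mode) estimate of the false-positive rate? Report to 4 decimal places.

The Beta prior is conjugate to a Binomial/Bernoulli likelihood; the update adds successes to α and failures to β.
Posterior: Beta(α+k, β+n−k) = Beta(1.61+23, 4.91+20) = Beta(24.61, 24.91).
Mode of Beta(a,b) for a,b>1 is (a−1)/(a+b−2) = 23.61/47.52 = 0.4968.

0.4968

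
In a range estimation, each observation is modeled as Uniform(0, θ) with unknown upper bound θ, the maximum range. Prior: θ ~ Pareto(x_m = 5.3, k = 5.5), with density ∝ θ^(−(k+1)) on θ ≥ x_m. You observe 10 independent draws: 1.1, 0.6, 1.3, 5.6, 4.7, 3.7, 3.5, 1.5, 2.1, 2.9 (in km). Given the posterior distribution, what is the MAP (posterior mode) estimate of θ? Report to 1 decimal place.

A Pareto(scale x_m, shape k) prior on the upper bound θ of Uniform(0, θ) is conjugate: posterior is Pareto(max(x_m, max xᵢ), k + n).
Sample maximum = 5.6; prior scale x_m = 5.3 → posterior scale = max = 5.6.
Posterior shape = 5.5 + 10 = 15.5.
The Pareto density is decreasing on [x_m, ∞), so the mode is x_m = 5.6.

5.6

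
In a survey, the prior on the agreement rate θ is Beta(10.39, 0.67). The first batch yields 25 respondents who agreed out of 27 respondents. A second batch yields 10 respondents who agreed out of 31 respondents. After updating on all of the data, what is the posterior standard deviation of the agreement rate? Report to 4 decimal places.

The Beta prior is conjugate to a Binomial/Bernoulli likelihood; the update adds successes to α and failures to β.
After batch 1: Beta(10.39+25, 0.67+2) = Beta(35.39, 2.67).
After batch 2: Beta(35.39+10, 2.67+21) = Beta(45.39, 23.67).
Var = αβ/((α+β)²(α+β+1)) = 45.39·23.67/(69.06²·70.06) = 0.00321540; SD = √0.00321540 = 0.0567.

0.0567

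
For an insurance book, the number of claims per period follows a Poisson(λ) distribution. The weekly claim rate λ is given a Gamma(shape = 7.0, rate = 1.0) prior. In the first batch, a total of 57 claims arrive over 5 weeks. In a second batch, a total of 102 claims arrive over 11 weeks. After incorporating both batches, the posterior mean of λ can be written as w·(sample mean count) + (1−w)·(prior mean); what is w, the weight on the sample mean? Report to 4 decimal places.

With a Gamma(shape α, rate β) prior, the Poisson likelihood is conjugate: the posterior is Gamma(α + ΣXᵢ, β + n).
Total number of weeks: n = 5 + 11 = 16.
Posterior mean = (α₀+S)/(β₀+n) = [n/(β₀+n)]·(S/n) + [β₀/(β₀+n)]·(α₀/β₀), so only n and β₀ enter the weight.
Weight on data w = n/(β₀+n) = 16/(1.0+16) = 16/17.0 = 0.9412.

0.9412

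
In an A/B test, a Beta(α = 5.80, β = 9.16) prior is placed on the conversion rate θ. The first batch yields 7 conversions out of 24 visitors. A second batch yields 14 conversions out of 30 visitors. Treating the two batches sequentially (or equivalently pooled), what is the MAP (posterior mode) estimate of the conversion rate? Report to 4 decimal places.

0.3853

The Beta prior is conjugate to a Binomial/Bernoulli likelihood; the update adds successes to α and failures to β.
After batch 1: Beta(5.80+7, 9.16+17) = Beta(12.80, 26.16).
After batch 2: Beta(12.80+14, 26.16+16) = Beta(26.80, 42.16).
Mode of Beta(a,b) for a,b>1 is (a−1)/(a+b−2) = 25.80/66.96 = 0.3853.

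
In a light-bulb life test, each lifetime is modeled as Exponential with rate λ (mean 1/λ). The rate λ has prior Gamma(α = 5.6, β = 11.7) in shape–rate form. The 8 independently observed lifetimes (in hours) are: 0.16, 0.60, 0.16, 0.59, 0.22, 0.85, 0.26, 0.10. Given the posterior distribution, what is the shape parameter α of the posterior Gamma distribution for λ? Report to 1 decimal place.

13.6

With a Gamma(shape α, rate β) prior on the exponential rate λ, the posterior after n observations with total T = Σxᵢ is Gamma(α+n, β+T).
Sum of observations T = 2.94 hours; n = 8.
Posterior: Gamma(5.6+8, 11.7+2.94) = Gamma(13.6, 14.64).
Posterior α = 13.6.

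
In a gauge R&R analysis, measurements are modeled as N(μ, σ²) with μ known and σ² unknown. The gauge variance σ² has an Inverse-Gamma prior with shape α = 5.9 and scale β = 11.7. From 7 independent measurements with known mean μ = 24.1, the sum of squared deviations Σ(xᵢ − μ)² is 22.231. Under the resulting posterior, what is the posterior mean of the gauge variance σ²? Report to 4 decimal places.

With known mean μ and an Inverse-Gamma(α, β) prior on σ², the Normal likelihood is conjugate: posterior is Inv-Gamma(α + n/2, β + Σ(xᵢ−μ)²/2).
Posterior: Inv-Gamma(5.9 + 7/2, 11.7 + 22.231/2) = Inv-Gamma(9.40, 22.8155).
E[σ²|data] = β/(α−1) = 22.8155/8.40 = 2.7161.

2.7161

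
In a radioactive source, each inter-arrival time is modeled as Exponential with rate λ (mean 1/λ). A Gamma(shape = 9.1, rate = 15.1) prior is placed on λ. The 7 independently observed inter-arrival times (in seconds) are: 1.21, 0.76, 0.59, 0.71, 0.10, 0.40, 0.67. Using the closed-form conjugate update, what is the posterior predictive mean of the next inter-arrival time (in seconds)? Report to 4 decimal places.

1.2940

With a Gamma(shape α, rate β) prior on the exponential rate λ, the posterior after n observations with total T = Σxᵢ is Gamma(α+n, β+T).
Sum of observations T = 4.44 seconds; n = 7.
Posterior: Gamma(9.1+7, 15.1+4.44) = Gamma(16.1, 19.54).
The predictive distribution for the next observation is Lomax; its mean is β/(α−1) = 19.54/15.1 = 1.2940.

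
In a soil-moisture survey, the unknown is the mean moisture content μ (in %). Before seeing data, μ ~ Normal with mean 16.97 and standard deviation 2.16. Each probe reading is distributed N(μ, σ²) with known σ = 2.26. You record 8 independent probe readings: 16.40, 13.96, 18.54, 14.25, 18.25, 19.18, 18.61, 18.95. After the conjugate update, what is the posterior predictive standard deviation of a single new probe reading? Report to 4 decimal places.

For Normal data with known variance σ², a Normal(μ₀, σ₀²) prior on μ is conjugate. Posterior precision = 1/σ₀² + n/σ²; posterior mean is the precision-weighted average of μ₀ and x̄.
σ₀² = 2.16² = 4.6656, σ² = 2.26² = 5.1076; σ² + n·σ₀² = 5.1076 + 8·4.6656 = 42.4324.
Posterior precision = 1/σ₀² + n/σ² = 1/4.6656 + 8/5.1076 = (σ² + n·σ₀²)/(σ₀²σ²) = 42.4324/(4.6656·5.1076); posterior variance σₙ² = σ₀²σ²/(σ² + n·σ₀²) = 4.6656·5.1076/42.4324 = 0.561600.
Predictive variance for one new observation = σₙ² + σ² = 4.6656·5.1076/42.4324 + 5.1076 = σ²·(σ₀² + 42.4324)/42.4324 = 5.1076·47.098/42.4324 = 5.669200; SD = √(5.1076·47.098/42.4324) = 2.3810.

2.3810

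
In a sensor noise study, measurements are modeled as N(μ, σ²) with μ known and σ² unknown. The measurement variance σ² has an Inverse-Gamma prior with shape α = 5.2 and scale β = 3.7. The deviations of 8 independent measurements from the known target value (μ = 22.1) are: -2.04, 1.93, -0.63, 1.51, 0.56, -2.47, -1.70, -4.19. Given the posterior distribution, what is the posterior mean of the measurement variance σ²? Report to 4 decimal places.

With known mean μ and an Inverse-Gamma(α, β) prior on σ², the Normal likelihood is conjugate: posterior is Inv-Gamma(α + n/2, β + Σ(xᵢ−μ)²/2).
Σ(xᵢ−μ)² = (-2.04)² + (1.93)² + (-0.63)² + (1.51)² + (0.56)² + (-2.47)² + (-1.70)² + (-4.19)² = 37.4241.
Posterior: Inv-Gamma(5.2 + 8/2, 3.7 + 37.4241/2) = Inv-Gamma(9.20, 22.41205).
E[σ²|data] = β/(α−1) = 22.41205/8.20 = 2.7332.

2.7332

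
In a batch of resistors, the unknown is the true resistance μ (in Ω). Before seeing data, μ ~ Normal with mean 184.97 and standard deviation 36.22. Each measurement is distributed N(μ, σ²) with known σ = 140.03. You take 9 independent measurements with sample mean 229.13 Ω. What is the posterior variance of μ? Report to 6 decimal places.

818.835238

For Normal data with known variance σ², a Normal(μ₀, σ₀²) prior on μ is conjugate. Posterior precision = 1/σ₀² + n/σ²; posterior mean is the precision-weighted average of μ₀ and x̄.
σ₀² = 36.22² = 1311.8884, σ² = 140.03² = 19608.4009; σ² + n·σ₀² = 19608.4009 + 9·1311.8884 = 31415.3965.
Posterior precision = 1/σ₀² + n/σ² = 1/1311.8884 + 9/19608.4009 = (σ² + n·σ₀²)/(σ₀²σ²) = 31415.3965/(1311.8884·19608.4009); posterior variance σₙ² = σ₀²σ²/(σ² + n·σ₀²) = 1311.8884·19608.4009/31415.3965 = 818.835238.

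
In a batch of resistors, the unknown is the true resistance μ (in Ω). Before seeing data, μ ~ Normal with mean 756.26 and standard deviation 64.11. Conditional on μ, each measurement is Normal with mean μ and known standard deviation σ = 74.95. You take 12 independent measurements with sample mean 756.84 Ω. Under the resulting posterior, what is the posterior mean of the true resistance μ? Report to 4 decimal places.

For Normal data with known variance σ², a Normal(μ₀, σ₀²) prior on μ is conjugate. Posterior precision = 1/σ₀² + n/σ²; posterior mean is the precision-weighted average of μ₀ and x̄.
n·x̄ = 12·756.84 = 9082.08.
σ₀² = 64.11² = 4110.0921, σ² = 74.95² = 5617.5025; σ² + n·σ₀² = 5617.5025 + 12·4110.0921 = 54938.6077.
Posterior mean = (μ₀/σ₀² + n·x̄/σ²)/(1/σ₀² + n/σ²) = (σ²·μ₀ + σ₀²·n·x̄)/(σ² + n·σ₀²) = (5617.5025·756.26 + 4110.0921·9082.08)/54938.6077 = 41576477.700218/54938.6077 = 756.7807.

756.7807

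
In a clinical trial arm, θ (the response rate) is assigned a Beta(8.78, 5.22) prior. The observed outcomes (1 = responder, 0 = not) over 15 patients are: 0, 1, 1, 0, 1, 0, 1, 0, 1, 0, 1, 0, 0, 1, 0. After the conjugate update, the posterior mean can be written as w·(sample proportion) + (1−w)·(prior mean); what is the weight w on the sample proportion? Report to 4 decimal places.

The Beta prior is conjugate to a Binomial/Bernoulli likelihood; the update adds successes to α and failures to β.
Posterior mean = (α₀+k)/(α₀+β₀+n) = [n/(α₀+β₀+n)]·(k/n) + [(α₀+β₀)/(α₀+β₀+n)]·α₀/(α₀+β₀), so only n and the prior enter the weight.
The weight on the data is w = n/(α₀+β₀+n) = 15/(8.78+5.22+15) = 15/29.00 = 0.5172.

0.5172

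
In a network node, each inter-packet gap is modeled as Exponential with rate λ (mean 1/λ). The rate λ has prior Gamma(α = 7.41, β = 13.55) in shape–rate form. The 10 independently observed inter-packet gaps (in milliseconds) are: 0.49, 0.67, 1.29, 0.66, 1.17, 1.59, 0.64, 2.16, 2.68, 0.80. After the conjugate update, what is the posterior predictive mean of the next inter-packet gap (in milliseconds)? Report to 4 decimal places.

With a Gamma(shape α, rate β) prior on the exponential rate λ, the posterior after n observations with total T = Σxᵢ is Gamma(α+n, β+T).
Sum of observations T = 12.15 milliseconds; n = 10.
Posterior: Gamma(7.41+10, 13.55+12.15) = Gamma(17.41, 25.70).
The predictive distribution for the next observation is Lomax; its mean is β/(α−1) = 25.70/16.41 = 1.5661.

1.5661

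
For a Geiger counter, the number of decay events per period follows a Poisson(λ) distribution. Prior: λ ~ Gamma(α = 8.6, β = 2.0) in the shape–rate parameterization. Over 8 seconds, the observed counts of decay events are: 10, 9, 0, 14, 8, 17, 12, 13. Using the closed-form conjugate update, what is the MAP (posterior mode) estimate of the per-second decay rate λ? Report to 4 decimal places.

9.0600

With a Gamma(shape α, rate β) prior, the Poisson likelihood is conjugate: the posterior is Gamma(α + ΣXᵢ, β + n).
Sum of counts S = 83 over n = 8 seconds.
Posterior: Gamma(α+S, β+n) = Gamma(8.6+83, 2.0+8) = Gamma(91.6, 10.0).
Mode of Gamma(α,β) for α≥1 is (α−1)/β = 90.6/10.0 = 9.0600.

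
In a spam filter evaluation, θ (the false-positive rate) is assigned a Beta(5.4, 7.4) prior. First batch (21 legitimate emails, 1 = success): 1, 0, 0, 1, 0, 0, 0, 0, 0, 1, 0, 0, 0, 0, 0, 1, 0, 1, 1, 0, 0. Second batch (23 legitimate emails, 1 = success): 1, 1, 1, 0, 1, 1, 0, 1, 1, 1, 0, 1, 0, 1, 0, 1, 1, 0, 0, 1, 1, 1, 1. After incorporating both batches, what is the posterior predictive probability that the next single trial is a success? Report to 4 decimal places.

The Beta prior is conjugate to a Binomial/Bernoulli likelihood; the update adds successes to α and failures to β.
After batch 1: Beta(5.4+6, 7.4+15) = Beta(11.4, 22.4).
After batch 2: Beta(11.4+16, 22.4+7) = Beta(27.4, 29.4).
For a single future Bernoulli trial, P(success | data) = α/(α+β) = 0.4824.

0.4824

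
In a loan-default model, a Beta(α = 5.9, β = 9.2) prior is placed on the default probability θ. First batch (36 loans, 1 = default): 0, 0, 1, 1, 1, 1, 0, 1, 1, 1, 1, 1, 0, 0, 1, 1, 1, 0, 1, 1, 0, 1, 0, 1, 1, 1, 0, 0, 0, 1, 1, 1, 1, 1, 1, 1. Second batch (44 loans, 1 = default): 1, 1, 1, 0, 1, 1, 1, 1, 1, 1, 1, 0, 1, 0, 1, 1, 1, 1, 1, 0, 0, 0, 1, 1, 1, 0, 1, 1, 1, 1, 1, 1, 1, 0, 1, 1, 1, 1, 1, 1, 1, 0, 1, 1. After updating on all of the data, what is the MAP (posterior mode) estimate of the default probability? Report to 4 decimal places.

0.6971

The Beta prior is conjugate to a Binomial/Bernoulli likelihood; the update adds successes to α and failures to β.
After batch 1: Beta(5.9+25, 9.2+11) = Beta(30.9, 20.2).
After batch 2: Beta(30.9+35, 20.2+9) = Beta(65.9, 29.2).
Mode of Beta(a,b) for a,b>1 is (a−1)/(a+b−2) = 64.9/93.1 = 0.6971.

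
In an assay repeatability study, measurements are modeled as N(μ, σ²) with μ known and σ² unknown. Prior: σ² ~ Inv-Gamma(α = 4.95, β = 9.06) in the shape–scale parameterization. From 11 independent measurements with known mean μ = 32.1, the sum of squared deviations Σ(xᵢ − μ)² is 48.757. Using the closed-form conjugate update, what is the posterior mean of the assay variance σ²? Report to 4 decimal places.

With known mean μ and an Inverse-Gamma(α, β) prior on σ², the Normal likelihood is conjugate: posterior is Inv-Gamma(α + n/2, β + Σ(xᵢ−μ)²/2).
Posterior: Inv-Gamma(4.95 + 11/2, 9.06 + 48.757/2) = Inv-Gamma(10.45, 33.4385).
E[σ²|data] = β/(α−1) = 33.4385/9.45 = 3.5385.

3.5385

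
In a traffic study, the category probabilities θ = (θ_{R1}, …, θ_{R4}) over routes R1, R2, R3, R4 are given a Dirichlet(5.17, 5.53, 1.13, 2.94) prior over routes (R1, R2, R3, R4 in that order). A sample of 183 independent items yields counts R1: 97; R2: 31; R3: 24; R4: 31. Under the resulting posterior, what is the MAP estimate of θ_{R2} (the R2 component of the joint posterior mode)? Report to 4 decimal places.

The Dirichlet prior is conjugate to the Multinomial likelihood: each posterior αⱼ = prior αⱼ + observed count nⱼ.
Posterior concentration: (102.17, 36.53, 25.13, 33.94), total = 197.77.
Joint mode component: (α_{R2}−1)/(Σα−K) = 35.53/193.77 = 0.1834.

0.1834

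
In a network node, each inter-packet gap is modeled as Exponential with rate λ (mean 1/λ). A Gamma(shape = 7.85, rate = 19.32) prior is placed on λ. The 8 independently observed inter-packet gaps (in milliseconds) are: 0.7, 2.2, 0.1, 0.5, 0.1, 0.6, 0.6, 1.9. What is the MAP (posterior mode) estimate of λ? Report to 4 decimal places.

0.5707

With a Gamma(shape α, rate β) prior on the exponential rate λ, the posterior after n observations with total T = Σxᵢ is Gamma(α+n, β+T).
Sum of observations T = 6.7 milliseconds; n = 8.
Posterior: Gamma(7.85+8, 19.32+6.7) = Gamma(15.85, 26.02).
Mode = (α−1)/β = 0.5707.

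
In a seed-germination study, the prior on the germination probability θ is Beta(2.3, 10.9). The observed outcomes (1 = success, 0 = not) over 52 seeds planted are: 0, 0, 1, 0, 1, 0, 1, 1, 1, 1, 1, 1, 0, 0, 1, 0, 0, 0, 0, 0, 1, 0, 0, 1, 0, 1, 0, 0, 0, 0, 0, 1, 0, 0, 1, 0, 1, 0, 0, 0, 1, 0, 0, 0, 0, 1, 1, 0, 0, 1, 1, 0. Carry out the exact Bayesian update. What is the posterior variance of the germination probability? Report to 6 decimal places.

The Beta prior is conjugate to a Binomial/Bernoulli likelihood; the update adds successes to α and failures to β.
Posterior: Beta(α+k, β+n−k) = Beta(2.3+20, 10.9+32) = Beta(22.3, 42.9).
Var = αβ/((α+β)²(α+β+1)) = 22.3·42.9/(65.2²·66.2) = 0.003399.

0.003399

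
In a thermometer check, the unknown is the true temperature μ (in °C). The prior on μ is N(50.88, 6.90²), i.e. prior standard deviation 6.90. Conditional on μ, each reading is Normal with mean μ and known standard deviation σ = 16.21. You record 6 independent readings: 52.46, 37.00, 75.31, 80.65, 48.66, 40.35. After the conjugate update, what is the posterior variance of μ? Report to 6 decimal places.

For Normal data with known variance σ², a Normal(μ₀, σ₀²) prior on μ is conjugate. Posterior precision = 1/σ₀² + n/σ²; posterior mean is the precision-weighted average of μ₀ and x̄.
σ₀² = 6.90² = 47.61, σ² = 16.21² = 262.7641; σ² + n·σ₀² = 262.7641 + 6·47.61 = 548.4241.
Posterior precision = 1/σ₀² + n/σ² = 1/47.61 + 6/262.7641 = (σ² + n·σ₀²)/(σ₀²σ²) = 548.4241/(47.61·262.7641); posterior variance σₙ² = σ₀²σ²/(σ² + n·σ₀²) = 47.61·262.7641/548.4241 = 22.811176.

22.811176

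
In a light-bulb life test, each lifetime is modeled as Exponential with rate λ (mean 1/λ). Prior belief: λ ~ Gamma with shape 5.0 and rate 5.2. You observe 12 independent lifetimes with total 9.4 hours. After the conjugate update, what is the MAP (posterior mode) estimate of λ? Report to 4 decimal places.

With a Gamma(shape α, rate β) prior on the exponential rate λ, the posterior after n observations with total T = Σxᵢ is Gamma(α+n, β+T).
Posterior: Gamma(5.0+12, 5.2+9.4) = Gamma(17.0, 14.6).
Mode = (α−1)/β = 1.0959.

1.0959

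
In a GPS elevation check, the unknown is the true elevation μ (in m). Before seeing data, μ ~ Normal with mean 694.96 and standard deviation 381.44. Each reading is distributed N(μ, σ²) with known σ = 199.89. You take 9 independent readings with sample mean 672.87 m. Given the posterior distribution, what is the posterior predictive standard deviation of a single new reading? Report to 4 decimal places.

210.3904

For Normal data with known variance σ², a Normal(μ₀, σ₀²) prior on μ is conjugate. Posterior precision = 1/σ₀² + n/σ²; posterior mean is the precision-weighted average of μ₀ and x̄.
σ₀² = 381.44² = 145496.4736, σ² = 199.89² = 39956.0121; σ² + n·σ₀² = 39956.0121 + 9·145496.4736 = 1349424.2745.
Posterior precision = 1/σ₀² + n/σ² = 1/145496.4736 + 9/39956.0121 = (σ² + n·σ₀²)/(σ₀²σ²) = 1349424.2745/(145496.4736·39956.0121); posterior variance σₙ² = σ₀²σ²/(σ² + n·σ₀²) = 145496.4736·39956.0121/1349424.2745 = 4308.103070.
Predictive variance for one new observation = σₙ² + σ² = 145496.4736·39956.0121/1349424.2745 + 39956.0121 = σ²·(σ₀² + 1349424.2745)/1349424.2745 = 39956.0121·1494920.7481/1349424.2745 = 44264.115170; SD = √(39956.0121·1494920.7481/1349424.2745) = 210.3904.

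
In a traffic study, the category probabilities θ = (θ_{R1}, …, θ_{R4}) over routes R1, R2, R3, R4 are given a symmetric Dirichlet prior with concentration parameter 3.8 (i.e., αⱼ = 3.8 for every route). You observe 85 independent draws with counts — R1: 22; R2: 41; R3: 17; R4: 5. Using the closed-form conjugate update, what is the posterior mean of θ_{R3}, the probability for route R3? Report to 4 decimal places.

The Dirichlet prior is conjugate to the Multinomial likelihood: each posterior αⱼ = prior αⱼ + observed count nⱼ.
Posterior concentration: (25.8, 44.8, 20.8, 8.8), total = 100.2.
E[θ_{R3}|data] = α_{R3}/Σα = 20.8/100.2 = 0.2076.

0.2076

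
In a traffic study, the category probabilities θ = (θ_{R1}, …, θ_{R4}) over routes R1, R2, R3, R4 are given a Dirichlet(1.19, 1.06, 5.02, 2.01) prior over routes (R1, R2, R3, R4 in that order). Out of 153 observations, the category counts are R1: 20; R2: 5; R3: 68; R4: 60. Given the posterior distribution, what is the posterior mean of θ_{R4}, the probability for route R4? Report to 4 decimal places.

The Dirichlet prior is conjugate to the Multinomial likelihood: each posterior αⱼ = prior αⱼ + observed count nⱼ.
Posterior concentration: (21.19, 6.06, 73.02, 62.01), total = 162.28.
E[θ_{R4}|data] = α_{R4}/Σα = 62.01/162.28 = 0.3821.

0.3821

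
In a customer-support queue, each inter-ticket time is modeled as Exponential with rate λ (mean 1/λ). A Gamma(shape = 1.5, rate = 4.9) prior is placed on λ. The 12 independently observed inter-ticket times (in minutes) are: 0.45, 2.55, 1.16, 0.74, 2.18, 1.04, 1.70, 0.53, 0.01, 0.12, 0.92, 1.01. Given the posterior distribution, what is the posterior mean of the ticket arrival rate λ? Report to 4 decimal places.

0.7799

With a Gamma(shape α, rate β) prior on the exponential rate λ, the posterior after n observations with total T = Σxᵢ is Gamma(α+n, β+T).
Sum of observations T = 12.41 minutes; n = 12.
Posterior: Gamma(1.5+12, 4.9+12.41) = Gamma(13.5, 17.31).
Posterior mean of λ = α/β = 13.5/17.31 = 0.7799.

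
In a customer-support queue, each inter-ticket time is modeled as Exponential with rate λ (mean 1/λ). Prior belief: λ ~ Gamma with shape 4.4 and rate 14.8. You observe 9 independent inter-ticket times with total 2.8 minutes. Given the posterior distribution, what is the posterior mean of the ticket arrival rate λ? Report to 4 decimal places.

With a Gamma(shape α, rate β) prior on the exponential rate λ, the posterior after n observations with total T = Σxᵢ is Gamma(α+n, β+T).
Posterior: Gamma(4.4+9, 14.8+2.8) = Gamma(13.4, 17.6).
Posterior mean of λ = α/β = 13.4/17.6 = 0.7614.

0.7614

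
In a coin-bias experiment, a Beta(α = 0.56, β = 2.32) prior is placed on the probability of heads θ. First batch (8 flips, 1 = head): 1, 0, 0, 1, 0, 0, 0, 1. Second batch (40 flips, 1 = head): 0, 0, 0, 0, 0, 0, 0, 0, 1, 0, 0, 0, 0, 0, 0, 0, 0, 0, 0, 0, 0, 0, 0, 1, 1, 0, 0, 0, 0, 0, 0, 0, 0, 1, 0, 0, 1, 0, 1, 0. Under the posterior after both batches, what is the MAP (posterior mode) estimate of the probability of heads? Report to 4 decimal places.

0.1751

The Beta prior is conjugate to a Binomial/Bernoulli likelihood; the update adds successes to α and failures to β.
After batch 1: Beta(0.56+3, 2.32+5) = Beta(3.56, 7.32).
After batch 2: Beta(3.56+6, 7.32+34) = Beta(9.56, 41.32).
Mode of Beta(a,b) for a,b>1 is (a−1)/(a+b−2) = 8.56/48.88 = 0.1751.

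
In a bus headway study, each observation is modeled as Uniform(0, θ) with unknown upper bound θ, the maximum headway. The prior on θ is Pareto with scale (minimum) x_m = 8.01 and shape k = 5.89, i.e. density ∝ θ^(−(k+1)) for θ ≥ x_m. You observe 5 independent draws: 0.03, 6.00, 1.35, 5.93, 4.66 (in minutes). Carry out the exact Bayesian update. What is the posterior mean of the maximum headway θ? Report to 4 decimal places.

8.8199

A Pareto(scale x_m, shape k) prior on the upper bound θ of Uniform(0, θ) is conjugate: posterior is Pareto(max(x_m, max xᵢ), k + n).
Sample maximum = 6.00; prior scale x_m = 8.01 → posterior scale = max = 8.01.
Posterior shape = 5.89 + 5 = 10.89.
E[θ|data] = k·x_m/(k−1) = 10.89·8.01/9.89 = 8.8199.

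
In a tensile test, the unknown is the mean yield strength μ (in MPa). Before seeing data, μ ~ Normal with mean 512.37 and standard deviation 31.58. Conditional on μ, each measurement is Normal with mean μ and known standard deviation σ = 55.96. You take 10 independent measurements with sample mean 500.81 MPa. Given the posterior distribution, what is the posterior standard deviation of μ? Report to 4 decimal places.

15.4376

For Normal data with known variance σ², a Normal(μ₀, σ₀²) prior on μ is conjugate. Posterior precision = 1/σ₀² + n/σ²; posterior mean is the precision-weighted average of μ₀ and x̄.
σ₀² = 31.58² = 997.2964, σ² = 55.96² = 3131.5216; σ² + n·σ₀² = 3131.5216 + 10·997.2964 = 13104.4856.
Posterior precision = 1/σ₀² + n/σ² = 1/997.2964 + 10/3131.5216 = (σ² + n·σ₀²)/(σ₀²σ²) = 13104.4856/(997.2964·3131.5216); posterior variance σₙ² = σ₀²σ²/(σ² + n·σ₀²) = 997.2964·3131.5216/13104.4856 = 238.319558.
Posterior SD = √σₙ² = √(997.2964·3131.5216/13104.4856) = 15.4376.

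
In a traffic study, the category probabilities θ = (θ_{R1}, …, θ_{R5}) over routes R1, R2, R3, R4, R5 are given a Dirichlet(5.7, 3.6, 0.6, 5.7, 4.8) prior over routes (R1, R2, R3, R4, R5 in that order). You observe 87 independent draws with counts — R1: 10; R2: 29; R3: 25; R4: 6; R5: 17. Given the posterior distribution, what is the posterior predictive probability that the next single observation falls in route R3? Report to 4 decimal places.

0.2384

The Dirichlet prior is conjugate to the Multinomial likelihood: each posterior αⱼ = prior αⱼ + observed count nⱼ.
Posterior concentration: (15.7, 32.6, 25.6, 11.7, 21.8), total = 107.4.
P(next = R3 | data) = α_{R3}/Σα = 0.2384.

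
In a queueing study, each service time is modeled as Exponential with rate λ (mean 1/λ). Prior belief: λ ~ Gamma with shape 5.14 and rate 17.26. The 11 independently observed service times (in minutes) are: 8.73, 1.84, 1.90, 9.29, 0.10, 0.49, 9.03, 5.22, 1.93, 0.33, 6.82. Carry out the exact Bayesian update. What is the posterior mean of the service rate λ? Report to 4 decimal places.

0.2564

With a Gamma(shape α, rate β) prior on the exponential rate λ, the posterior after n observations with total T = Σxᵢ is Gamma(α+n, β+T).
Sum of observations T = 45.68 minutes; n = 11.
Posterior: Gamma(5.14+11, 17.26+45.68) = Gamma(16.14, 62.94).
Posterior mean of λ = α/β = 16.14/62.94 = 0.2564.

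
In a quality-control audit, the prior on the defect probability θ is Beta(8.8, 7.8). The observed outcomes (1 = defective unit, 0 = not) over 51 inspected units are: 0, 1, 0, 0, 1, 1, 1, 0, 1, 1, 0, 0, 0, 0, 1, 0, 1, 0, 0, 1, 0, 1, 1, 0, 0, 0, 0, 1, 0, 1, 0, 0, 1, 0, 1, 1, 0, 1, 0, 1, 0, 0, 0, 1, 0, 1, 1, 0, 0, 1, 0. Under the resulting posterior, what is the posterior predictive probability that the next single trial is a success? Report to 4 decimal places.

0.4556

The Beta prior is conjugate to a Binomial/Bernoulli likelihood; the update adds successes to α and failures to β.
Posterior: Beta(α+k, β+n−k) = Beta(8.8+22, 7.8+29) = Beta(30.8, 36.8).
For a single future Bernoulli trial, P(success | data) = α/(α+β) = 0.4556.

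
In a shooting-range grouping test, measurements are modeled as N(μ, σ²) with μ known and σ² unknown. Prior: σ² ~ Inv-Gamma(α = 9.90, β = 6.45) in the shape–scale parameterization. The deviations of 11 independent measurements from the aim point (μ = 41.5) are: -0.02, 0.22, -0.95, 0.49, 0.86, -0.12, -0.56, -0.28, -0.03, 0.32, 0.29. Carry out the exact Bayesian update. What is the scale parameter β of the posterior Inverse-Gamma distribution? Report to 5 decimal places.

With known mean μ and an Inverse-Gamma(α, β) prior on σ², the Normal likelihood is conjugate: posterior is Inv-Gamma(α + n/2, β + Σ(xᵢ−μ)²/2).
Σ(xᵢ−μ)² = (-0.02)² + (0.22)² + (-0.95)² + (0.49)² + (0.86)² + (-0.12)² + (-0.56)² + (-0.28)² + (-0.03)² + (0.32)² + (0.29)² = 2.5248.
Posterior: Inv-Gamma(9.90 + 11/2, 6.45 + 2.5248/2) = Inv-Gamma(15.40, 7.71240).
Posterior β = 7.71240.

7.71240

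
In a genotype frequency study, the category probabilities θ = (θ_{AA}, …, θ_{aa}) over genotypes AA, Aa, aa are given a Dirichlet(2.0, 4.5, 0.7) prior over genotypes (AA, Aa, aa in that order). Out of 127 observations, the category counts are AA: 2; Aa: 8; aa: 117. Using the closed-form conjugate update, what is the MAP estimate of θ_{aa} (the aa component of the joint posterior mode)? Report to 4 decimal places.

0.8895

The Dirichlet prior is conjugate to the Multinomial likelihood: each posterior αⱼ = prior αⱼ + observed count nⱼ.
Posterior concentration: (4.0, 12.5, 117.7), total = 134.2.
Joint mode component: (α_{aa}−1)/(Σα−K) = 116.7/131.2 = 0.8895.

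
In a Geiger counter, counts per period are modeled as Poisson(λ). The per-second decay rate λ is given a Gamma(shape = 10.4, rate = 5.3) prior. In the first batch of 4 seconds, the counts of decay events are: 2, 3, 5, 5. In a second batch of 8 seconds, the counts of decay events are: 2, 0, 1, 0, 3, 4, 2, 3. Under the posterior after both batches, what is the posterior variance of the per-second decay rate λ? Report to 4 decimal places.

0.1350

With a Gamma(shape α, rate β) prior, the Poisson likelihood is conjugate: the posterior is Gamma(α + ΣXᵢ, β + n).
Batch 1: sum of counts S = 15 over n = 4 seconds.
After batch 1: Gamma(α+S, β+n) = Gamma(10.4+15, 5.3+4) = Gamma(25.4, 9.3).
Batch 2: sum of counts S = 15 over n = 8 seconds.
After batch 2: Gamma(α+S, β+n) = Gamma(25.4+15, 9.3+8) = Gamma(40.4, 17.3).
Var = α/β² = 40.4/17.3² = 0.1350.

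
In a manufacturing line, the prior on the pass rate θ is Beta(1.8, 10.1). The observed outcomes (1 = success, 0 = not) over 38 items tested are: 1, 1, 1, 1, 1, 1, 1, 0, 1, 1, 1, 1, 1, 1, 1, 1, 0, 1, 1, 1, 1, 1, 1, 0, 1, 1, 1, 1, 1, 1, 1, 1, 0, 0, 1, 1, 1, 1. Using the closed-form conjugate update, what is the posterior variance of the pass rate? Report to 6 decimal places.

The Beta prior is conjugate to a Binomial/Bernoulli likelihood; the update adds successes to α and failures to β.
Posterior: Beta(α+k, β+n−k) = Beta(1.8+33, 10.1+5) = Beta(34.8, 15.1).
Var = αβ/((α+β)²(α+β+1)) = 34.8·15.1/(49.9²·50.9) = 0.004146.

0.004146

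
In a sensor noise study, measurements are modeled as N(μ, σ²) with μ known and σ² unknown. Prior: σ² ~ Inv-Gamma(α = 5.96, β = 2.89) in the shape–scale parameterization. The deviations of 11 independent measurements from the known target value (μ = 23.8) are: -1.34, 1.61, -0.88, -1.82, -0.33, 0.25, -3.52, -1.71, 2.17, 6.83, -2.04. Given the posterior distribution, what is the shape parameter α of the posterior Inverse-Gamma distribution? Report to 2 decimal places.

11.46

With known mean μ and an Inverse-Gamma(α, β) prior on σ², the Normal likelihood is conjugate: posterior is Inv-Gamma(α + n/2, β + Σ(xᵢ−μ)²/2).
Σ(xᵢ−μ)² = (-1.34)² + (1.61)² + (-0.88)² + (-1.82)² + (-0.33)² + (0.25)² + (-3.52)² + (-1.71)² + (2.17)² + (6.83)² + (-2.04)² = 79.4798.
Posterior: Inv-Gamma(5.96 + 11/2, 2.89 + 79.4798/2) = Inv-Gamma(11.46, 42.62990).
Posterior α = 11.46.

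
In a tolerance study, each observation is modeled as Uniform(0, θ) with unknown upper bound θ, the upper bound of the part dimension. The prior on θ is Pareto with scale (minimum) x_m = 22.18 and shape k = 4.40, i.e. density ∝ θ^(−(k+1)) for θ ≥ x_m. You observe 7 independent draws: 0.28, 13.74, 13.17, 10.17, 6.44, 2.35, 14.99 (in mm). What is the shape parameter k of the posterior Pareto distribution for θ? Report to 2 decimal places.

A Pareto(scale x_m, shape k) prior on the upper bound θ of Uniform(0, θ) is conjugate: posterior is Pareto(max(x_m, max xᵢ), k + n).
Sample maximum = 14.99; prior scale x_m = 22.18 → posterior scale = max = 22.18.
Posterior shape = 4.40 + 7 = 11.40.
Posterior shape k = 11.40.

11.40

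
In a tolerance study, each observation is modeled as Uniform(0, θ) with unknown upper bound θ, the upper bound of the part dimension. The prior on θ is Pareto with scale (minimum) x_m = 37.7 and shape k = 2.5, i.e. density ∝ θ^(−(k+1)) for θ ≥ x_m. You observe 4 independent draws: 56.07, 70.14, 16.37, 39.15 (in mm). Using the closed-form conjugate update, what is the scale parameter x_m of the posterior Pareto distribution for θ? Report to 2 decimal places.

70.14

A Pareto(scale x_m, shape k) prior on the upper bound θ of Uniform(0, θ) is conjugate: posterior is Pareto(max(x_m, max xᵢ), k + n).
Sample maximum = 70.14; prior scale x_m = 37.7 → posterior scale = max = 70.14.
Posterior shape = 2.5 + 4 = 6.5.
Posterior scale x_m = 70.14.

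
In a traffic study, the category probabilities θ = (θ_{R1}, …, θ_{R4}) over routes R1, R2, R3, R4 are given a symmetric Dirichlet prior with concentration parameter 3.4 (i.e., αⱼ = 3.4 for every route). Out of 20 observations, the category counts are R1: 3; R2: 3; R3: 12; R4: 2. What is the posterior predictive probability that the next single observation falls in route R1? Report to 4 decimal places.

The Dirichlet prior is conjugate to the Multinomial likelihood: each posterior αⱼ = prior αⱼ + observed count nⱼ.
Posterior concentration: (6.4, 6.4, 15.4, 5.4), total = 33.6.
P(next = R1 | data) = α_{R1}/Σα = 0.1905.

0.1905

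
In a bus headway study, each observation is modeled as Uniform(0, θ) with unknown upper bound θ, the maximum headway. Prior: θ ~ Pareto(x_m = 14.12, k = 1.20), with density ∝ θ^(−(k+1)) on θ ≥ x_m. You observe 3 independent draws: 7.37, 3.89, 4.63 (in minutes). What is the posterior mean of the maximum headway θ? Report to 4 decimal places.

A Pareto(scale x_m, shape k) prior on the upper bound θ of Uniform(0, θ) is conjugate: posterior is Pareto(max(x_m, max xᵢ), k + n).
Sample maximum = 7.37; prior scale x_m = 14.12 → posterior scale = max = 14.12.
Posterior shape = 1.20 + 3 = 4.20.
E[θ|data] = k·x_m/(k−1) = 4.20·14.12/3.20 = 18.5325.

18.5325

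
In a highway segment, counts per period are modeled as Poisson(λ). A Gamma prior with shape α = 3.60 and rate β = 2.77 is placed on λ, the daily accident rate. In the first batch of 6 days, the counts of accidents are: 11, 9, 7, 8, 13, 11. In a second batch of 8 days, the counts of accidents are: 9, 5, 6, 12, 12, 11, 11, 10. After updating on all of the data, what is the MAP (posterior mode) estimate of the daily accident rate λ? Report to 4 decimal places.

With a Gamma(shape α, rate β) prior, the Poisson likelihood is conjugate: the posterior is Gamma(α + ΣXᵢ, β + n).
Batch 1: sum of counts S = 59 over n = 6 days.
After batch 1: Gamma(α+S, β+n) = Gamma(3.60+59, 2.77+6) = Gamma(62.60, 8.77).
Batch 2: sum of counts S = 76 over n = 8 days.
After batch 2: Gamma(α+S, β+n) = Gamma(62.60+76, 8.77+8) = Gamma(138.60, 16.77).
Mode of Gamma(α,β) for α≥1 is (α−1)/β = 137.60/16.77 = 8.2051.

8.2051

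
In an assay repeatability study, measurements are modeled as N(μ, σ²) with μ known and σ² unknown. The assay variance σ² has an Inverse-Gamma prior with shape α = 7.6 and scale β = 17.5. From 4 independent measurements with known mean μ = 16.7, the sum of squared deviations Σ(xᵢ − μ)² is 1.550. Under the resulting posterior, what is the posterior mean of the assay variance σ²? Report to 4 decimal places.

2.1250

With known mean μ and an Inverse-Gamma(α, β) prior on σ², the Normal likelihood is conjugate: posterior is Inv-Gamma(α + n/2, β + Σ(xᵢ−μ)²/2).
Posterior: Inv-Gamma(7.6 + 4/2, 17.5 + 1.550/2) = Inv-Gamma(9.60, 18.2750).
E[σ²|data] = β/(α−1) = 18.2750/8.60 = 2.1250.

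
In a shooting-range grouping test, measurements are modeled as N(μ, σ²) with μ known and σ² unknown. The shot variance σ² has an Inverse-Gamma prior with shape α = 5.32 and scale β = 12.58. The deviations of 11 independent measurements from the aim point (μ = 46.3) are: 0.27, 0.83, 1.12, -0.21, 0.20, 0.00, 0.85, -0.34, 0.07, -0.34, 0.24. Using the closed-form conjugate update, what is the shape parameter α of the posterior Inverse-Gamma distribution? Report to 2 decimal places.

With known mean μ and an Inverse-Gamma(α, β) prior on σ², the Normal likelihood is conjugate: posterior is Inv-Gamma(α + n/2, β + Σ(xᵢ−μ)²/2).
Σ(xᵢ−μ)² = (0.27)² + (0.83)² + (1.12)² + (-0.21)² + (0.20)² + (0.00)² + (0.85)² + (-0.34)² + (0.07)² + (-0.34)² + (0.24)² = 3.1165.
Posterior: Inv-Gamma(5.32 + 11/2, 12.58 + 3.1165/2) = Inv-Gamma(10.82, 14.13825).
Posterior α = 10.82.

10.82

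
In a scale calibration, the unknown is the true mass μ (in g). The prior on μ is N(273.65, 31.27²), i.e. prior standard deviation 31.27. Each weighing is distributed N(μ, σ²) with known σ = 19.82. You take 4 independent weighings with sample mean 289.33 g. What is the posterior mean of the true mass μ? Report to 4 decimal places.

287.8989

For Normal data with known variance σ², a Normal(μ₀, σ₀²) prior on μ is conjugate. Posterior precision = 1/σ₀² + n/σ²; posterior mean is the precision-weighted average of μ₀ and x̄.
n·x̄ = 4·289.33 = 1157.32.
σ₀² = 31.27² = 977.8129, σ² = 19.82² = 392.8324; σ² + n·σ₀² = 392.8324 + 4·977.8129 = 4304.084.
Posterior mean = (μ₀/σ₀² + n·x̄/σ²)/(1/σ₀² + n/σ²) = (σ²·μ₀ + σ₀²·n·x̄)/(σ² + n·σ₀²) = (392.8324·273.65 + 977.8129·1157.32)/4304.084 = 1239141.011688/4304.084 = 287.8989.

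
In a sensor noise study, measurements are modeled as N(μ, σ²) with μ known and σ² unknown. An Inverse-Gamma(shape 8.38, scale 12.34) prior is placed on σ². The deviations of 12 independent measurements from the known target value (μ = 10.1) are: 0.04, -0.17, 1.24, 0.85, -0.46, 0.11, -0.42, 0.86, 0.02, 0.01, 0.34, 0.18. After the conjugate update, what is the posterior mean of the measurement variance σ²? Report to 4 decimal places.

With known mean μ and an Inverse-Gamma(α, β) prior on σ², the Normal likelihood is conjugate: posterior is Inv-Gamma(α + n/2, β + Σ(xᵢ−μ)²/2).
Σ(xᵢ−μ)² = (0.04)² + (-0.17)² + (1.24)² + (0.85)² + (-0.46)² + (0.11)² + (-0.42)² + (0.86)² + (0.02)² + (0.01)² + (0.34)² + (0.18)² = 3.5788.
Posterior: Inv-Gamma(8.38 + 12/2, 12.34 + 3.5788/2) = Inv-Gamma(14.38, 14.12940).
E[σ²|data] = β/(α−1) = 14.12940/13.38 = 1.0560.

1.0560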